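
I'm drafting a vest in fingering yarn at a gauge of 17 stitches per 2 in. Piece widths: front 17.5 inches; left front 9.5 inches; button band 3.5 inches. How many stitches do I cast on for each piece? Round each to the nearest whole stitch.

front 149; left front 81; button band 30.

Rate = 17/2 = 8.5 sts per in.
front: 17.5 × 8.5 = 148.75 → 149.
left front: 9.5 × 8.5 = 80.75 → 81.
button band: 3.5 × 8.5 = 29.75 → 30.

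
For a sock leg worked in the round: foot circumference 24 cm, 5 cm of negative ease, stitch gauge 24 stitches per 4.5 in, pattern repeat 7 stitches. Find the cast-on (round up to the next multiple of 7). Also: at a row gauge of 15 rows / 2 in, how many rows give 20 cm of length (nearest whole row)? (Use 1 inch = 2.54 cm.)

Cast on 42 stitches; work 59 rows.

Finished = 24 − 5 = 19 cm.
19 cm × 1/2.54 = 7.48 inches.
24/4.5 = 5.333 sts per in; 7.48 × 5.333 = 39.90 sts.
Next multiple of 7 → 42.
20 cm = 7.87 inches; × 7.5 = 59.06 → 59 rows.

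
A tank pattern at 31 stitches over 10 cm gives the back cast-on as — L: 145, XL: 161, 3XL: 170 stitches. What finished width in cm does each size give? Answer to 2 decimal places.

L 46.77 cm; XL 51.94 cm; 3XL 54.84 cm.

31/10 = 3.1 sts per cm.
L: 145 / 3.1 = 46.774 → 46.77 cm.
XL: 161 / 3.1 = 51.935 → 51.94 cm.
3XL: 170 / 3.1 = 54.839 → 54.84 cm.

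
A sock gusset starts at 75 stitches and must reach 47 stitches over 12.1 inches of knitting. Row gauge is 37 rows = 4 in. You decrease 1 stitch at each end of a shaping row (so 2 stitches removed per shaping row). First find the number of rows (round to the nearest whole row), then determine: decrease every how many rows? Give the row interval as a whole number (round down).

Rows = 12.1 × 9.25 = 111.9 → 112 rows.
Stitches to remove: 28 → 14 shaping rows (at 2 st each).
112 / 14 = 8.00 → every 8 rows.

Decrease every 8th row.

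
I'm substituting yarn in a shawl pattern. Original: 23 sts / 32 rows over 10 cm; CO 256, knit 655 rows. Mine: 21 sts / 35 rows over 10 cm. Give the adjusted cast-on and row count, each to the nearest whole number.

Cast on 234 stitches; work 716 rows.

Stitches: 256 × 21/23 = 233.74 → 234.
Rows: 655 × 35/32 = 716.41 → 716.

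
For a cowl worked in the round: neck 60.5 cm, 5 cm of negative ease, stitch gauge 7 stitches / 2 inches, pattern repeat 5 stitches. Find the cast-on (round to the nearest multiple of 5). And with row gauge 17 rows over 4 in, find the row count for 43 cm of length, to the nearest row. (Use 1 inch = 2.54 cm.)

Finished = 60.5 − 5 = 55.5 cm.
55.5 cm × 1/2.54 = 21.85 inches.
7/2 = 3.5 sts per in; 21.85 × 3.5 = 76.48 sts.
Nearest multiple of 5 → 75.
43 cm = 16.93 inches; × 4.25 = 71.95 → 72 rows.

Cast on 75 stitches; work 72 rows.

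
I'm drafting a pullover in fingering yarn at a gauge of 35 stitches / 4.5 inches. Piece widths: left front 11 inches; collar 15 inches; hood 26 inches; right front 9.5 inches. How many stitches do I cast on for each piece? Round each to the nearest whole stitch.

left front 86; collar 117; hood 202; right front 74.

Rate = 35/4.5 = 7.778 sts per in.
left front: 11 × 7.778 = 85.56 → 86.
collar: 15 × 7.778 = 116.67 → 117.
hood: 26 × 7.778 = 202.22 → 202.
right front: 9.5 × 7.778 = 73.89 → 74.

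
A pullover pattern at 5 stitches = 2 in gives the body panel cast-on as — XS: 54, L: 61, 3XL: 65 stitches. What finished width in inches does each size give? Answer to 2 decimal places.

XS 21.60 inches; L 24.40 inches; 3XL 26.00 inches.

5/2 = 2.5 sts per in.
XS: 54 / 2.5 = 21.600 → 21.60 in.
L: 61 / 2.5 = 24.400 → 24.40 in.
3XL: 65 / 2.5 = 26.000 → 26.00 in.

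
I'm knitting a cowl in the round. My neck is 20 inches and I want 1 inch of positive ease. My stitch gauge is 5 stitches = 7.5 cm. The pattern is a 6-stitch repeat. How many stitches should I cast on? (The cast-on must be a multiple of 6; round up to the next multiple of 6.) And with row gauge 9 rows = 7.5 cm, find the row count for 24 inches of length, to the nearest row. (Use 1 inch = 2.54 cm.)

Finished = 20 + 1 = 21 inches.
21 inches × 2.54 = 53.34 cm.
5/7.5 = 0.667 sts per cm; 53.34 × 0.667 = 35.56 sts.
Next multiple of 6 → 36.
24 inches = 60.96 cm; × 1.2 = 73.15 → 73 rows.

Cast on 36 stitches; work 73 rows.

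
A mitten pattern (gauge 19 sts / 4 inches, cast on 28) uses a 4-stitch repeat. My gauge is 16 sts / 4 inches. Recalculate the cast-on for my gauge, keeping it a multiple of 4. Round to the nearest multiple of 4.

28 × 16 / 19 = 23.58.
Nearest multiple of 4: 24.

24 stitches.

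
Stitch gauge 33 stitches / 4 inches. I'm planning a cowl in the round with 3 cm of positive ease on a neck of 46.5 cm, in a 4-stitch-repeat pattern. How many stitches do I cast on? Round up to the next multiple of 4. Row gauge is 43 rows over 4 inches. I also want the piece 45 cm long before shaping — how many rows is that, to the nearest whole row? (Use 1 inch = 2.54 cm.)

Finished = 46.5 + 3 = 49.5 cm.
49.5 cm × 1/2.54 = 19.49 inches.
33/4 = 8.25 sts per in; 19.49 × 8.25 = 160.78 sts.
Next multiple of 4 → 164.
45 cm = 17.72 inches; × 10.75 = 190.45 → 190 rows.

Cast on 164 stitches; work 190 rows.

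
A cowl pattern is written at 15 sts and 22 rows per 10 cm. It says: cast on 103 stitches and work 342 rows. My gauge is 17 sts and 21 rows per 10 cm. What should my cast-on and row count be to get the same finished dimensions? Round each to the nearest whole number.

Stitches: 103 × 17/15 = 116.73 → 117.
Rows: 342 × 21/22 = 326.45 → 326.

Cast on 117 stitches; work 326 rows.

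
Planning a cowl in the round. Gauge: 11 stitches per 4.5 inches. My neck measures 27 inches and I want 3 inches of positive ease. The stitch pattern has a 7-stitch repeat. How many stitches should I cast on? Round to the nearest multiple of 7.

Cast on 70 stitches.

Finished = 27 + 3 = 30 inches.
11 / 4.5 = 2.444 sts/in.
30 × 2.444 = 73.33 sts.
Nearest multiple of 7: 70.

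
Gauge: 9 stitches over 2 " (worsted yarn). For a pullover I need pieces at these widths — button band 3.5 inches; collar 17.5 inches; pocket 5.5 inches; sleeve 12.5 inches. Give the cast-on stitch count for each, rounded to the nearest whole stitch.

Rate = 9/2 = 4.5 sts per in.
button band: 3.5 × 4.5 = 15.75 → 16.
collar: 17.5 × 4.5 = 78.75 → 79.
pocket: 5.5 × 4.5 = 24.75 → 25.
sleeve: 12.5 × 4.5 = 56.25 → 56.

button band 16; collar 79; pocket 25; sleeve 56.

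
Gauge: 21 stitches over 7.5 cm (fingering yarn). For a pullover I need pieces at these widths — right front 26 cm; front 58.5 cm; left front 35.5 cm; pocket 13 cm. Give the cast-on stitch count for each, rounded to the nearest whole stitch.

right front 73; front 164; left front 99; pocket 36.

Rate = 21/7.5 = 2.8 sts per cm.
right front: 26 × 2.8 = 72.80 → 73.
front: 58.5 × 2.8 = 163.80 → 164.
left front: 35.5 × 2.8 = 99.40 → 99.
pocket: 13 × 2.8 = 36.40 → 36.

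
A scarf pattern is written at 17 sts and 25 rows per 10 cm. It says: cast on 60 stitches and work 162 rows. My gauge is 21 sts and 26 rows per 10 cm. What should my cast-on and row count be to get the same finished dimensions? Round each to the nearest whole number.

Stitches: 60 × 21/17 = 74.12 → 74.
Rows: 162 × 26/25 = 168.48 → 168.

Cast on 74 stitches; work 168 rows.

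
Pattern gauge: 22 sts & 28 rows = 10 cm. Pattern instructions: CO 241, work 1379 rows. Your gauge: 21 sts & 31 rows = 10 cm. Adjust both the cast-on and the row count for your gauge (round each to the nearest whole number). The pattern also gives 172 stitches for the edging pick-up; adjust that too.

Stitches: 241 × 21/22 = 230.05 → 230.
Rows: 1379 × 31/28 = 1526.75 → 1527.
edging pick-up: 172 × 21/22 = 164.18 → 164.

Cast on 230 stitches; work 1527 rows; edging pick-up 164 stitches.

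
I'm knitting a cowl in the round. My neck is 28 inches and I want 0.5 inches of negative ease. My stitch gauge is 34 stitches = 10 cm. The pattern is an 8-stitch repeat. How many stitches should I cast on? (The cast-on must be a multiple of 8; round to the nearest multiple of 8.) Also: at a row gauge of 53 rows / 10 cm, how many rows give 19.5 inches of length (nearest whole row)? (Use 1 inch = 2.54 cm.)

Finished = 28 − 0.5 = 27.5 inches.
27.5 inches × 2.54 = 69.85 cm.
34/10 = 3.4 sts per cm; 69.85 × 3.4 = 237.49 sts.
Nearest multiple of 8 → 240.
19.5 inches = 49.53 cm; × 5.3 = 262.51 → 263 rows.

Cast on 240 stitches; work 263 rows.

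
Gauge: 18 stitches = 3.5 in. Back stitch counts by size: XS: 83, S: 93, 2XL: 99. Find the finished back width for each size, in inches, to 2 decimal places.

18/3.5 = 5.143 sts per in.
XS: 83 / 5.143 = 16.139 → 16.14 in.
S: 93 / 5.143 = 18.083 → 18.08 in.
2XL: 99 / 5.143 = 19.250 → 19.25 in.

XS 16.14 inches; S 18.08 inches; 2XL 19.25 inches.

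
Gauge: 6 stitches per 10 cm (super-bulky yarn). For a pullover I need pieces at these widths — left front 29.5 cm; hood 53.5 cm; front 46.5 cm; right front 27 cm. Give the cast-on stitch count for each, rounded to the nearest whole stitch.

left front 18; hood 32; front 28; right front 16.

Rate = 6/10 = 0.6 sts per cm.
left front: 29.5 × 0.6 = 17.70 → 18.
hood: 53.5 × 0.6 = 32.10 → 32.
front: 46.5 × 0.6 = 27.90 → 28.
right front: 27 × 0.6 = 16.20 → 16.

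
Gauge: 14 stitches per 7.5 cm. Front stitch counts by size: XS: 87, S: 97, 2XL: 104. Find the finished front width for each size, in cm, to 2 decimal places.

14/7.5 = 1.867 sts per cm.
XS: 87 / 1.867 = 46.607 → 46.61 cm.
S: 97 / 1.867 = 51.964 → 51.96 cm.
2XL: 104 / 1.867 = 55.714 → 55.71 cm.

XS 46.61 cm; S 51.96 cm; 2XL 55.71 cm.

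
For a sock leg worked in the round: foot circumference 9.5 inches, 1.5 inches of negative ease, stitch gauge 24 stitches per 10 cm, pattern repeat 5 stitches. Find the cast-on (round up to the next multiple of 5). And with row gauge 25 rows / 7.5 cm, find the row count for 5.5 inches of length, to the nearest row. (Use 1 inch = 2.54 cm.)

Finished = 9.5 − 1.5 = 8 inches.
8 inches × 2.54 = 20.32 cm.
24/10 = 2.4 sts per cm; 20.32 × 2.4 = 48.77 sts.
Next multiple of 5 → 50.
5.5 inches = 13.97 cm; × 3.333 = 46.57 → 47 rows.

Cast on 50 stitches; work 47 rows.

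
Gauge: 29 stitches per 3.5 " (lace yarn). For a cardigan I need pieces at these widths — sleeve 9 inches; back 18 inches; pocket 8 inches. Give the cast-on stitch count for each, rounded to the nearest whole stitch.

Rate = 29/3.5 = 8.286 sts per in.
sleeve: 9 × 8.286 = 74.57 → 75.
back: 18 × 8.286 = 149.14 → 149.
pocket: 8 × 8.286 = 66.29 → 66.

sleeve 75; back 149; pocket 66.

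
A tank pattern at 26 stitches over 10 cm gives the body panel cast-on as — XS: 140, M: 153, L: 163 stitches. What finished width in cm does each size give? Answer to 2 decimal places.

26/10 = 2.6 sts per cm.
XS: 140 / 2.6 = 53.846 → 53.85 cm.
M: 153 / 2.6 = 58.846 → 58.85 cm.
L: 163 / 2.6 = 62.692 → 62.69 cm.

XS 53.85 cm; M 58.85 cm; L 62.69 cm.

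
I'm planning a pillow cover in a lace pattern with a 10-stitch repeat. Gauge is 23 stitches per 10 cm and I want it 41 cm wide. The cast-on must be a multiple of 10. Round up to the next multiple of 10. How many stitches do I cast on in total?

23 / 10 = 2.3 sts per cm.
41 × 2.3 = 94.30 sts.
Next multiple of 10: 100.

CO 100 sts.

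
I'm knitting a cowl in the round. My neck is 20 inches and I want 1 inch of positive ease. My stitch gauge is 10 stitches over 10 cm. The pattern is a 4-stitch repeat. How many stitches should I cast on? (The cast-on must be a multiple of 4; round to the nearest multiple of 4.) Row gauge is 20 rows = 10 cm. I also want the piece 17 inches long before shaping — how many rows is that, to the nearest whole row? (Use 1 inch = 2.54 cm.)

Finished = 20 + 1 = 21 inches.
21 inches × 2.54 = 53.34 cm.
10/10 = 1 sts per cm; 53.34 × 1 = 53.34 sts.
Nearest multiple of 4 → 52.
17 inches = 43.18 cm; × 2 = 86.36 → 86 rows.

Cast on 52 stitches; work 86 rows.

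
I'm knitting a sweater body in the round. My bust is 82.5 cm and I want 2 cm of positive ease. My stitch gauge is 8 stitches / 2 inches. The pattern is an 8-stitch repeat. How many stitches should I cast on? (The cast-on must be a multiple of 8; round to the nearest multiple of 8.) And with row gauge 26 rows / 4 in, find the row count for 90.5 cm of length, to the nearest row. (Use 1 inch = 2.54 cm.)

Finished = 82.5 + 2 = 84.5 cm.
84.5 cm × 1/2.54 = 33.27 inches.
8/2 = 4 sts per in; 33.27 × 4 = 133.07 sts.
Nearest multiple of 8 → 136.
90.5 cm = 35.63 inches; × 6.5 = 231.59 → 232 rows.

Cast on 136 stitches; work 232 rows.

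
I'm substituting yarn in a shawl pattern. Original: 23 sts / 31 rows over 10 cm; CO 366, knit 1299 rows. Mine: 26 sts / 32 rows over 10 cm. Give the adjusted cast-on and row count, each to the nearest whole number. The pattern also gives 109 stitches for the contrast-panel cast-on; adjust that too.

Stitches: 366 × 26/23 = 413.74 → 414.
Rows: 1299 × 32/31 = 1340.90 → 1341.
contrast-panel cast-on: 109 × 26/23 = 123.22 → 123.

Cast on 414 stitches; work 1341 rows; contrast-panel cast-on 123 stitches.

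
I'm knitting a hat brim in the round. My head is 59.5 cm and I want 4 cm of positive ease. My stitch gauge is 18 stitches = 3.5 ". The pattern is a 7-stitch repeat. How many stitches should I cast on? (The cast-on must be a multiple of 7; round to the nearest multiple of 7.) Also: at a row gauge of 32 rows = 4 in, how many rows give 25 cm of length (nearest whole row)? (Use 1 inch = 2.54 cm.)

Finished = 59.5 + 4 = 63.5 cm.
63.5 cm × 1/2.54 = 25.00 inches.
18/3.5 = 5.143 sts per in; 25.00 × 5.143 = 128.57 sts.
Nearest multiple of 7 → 126.
25 cm = 9.84 inches; × 8 = 78.74 → 79 rows.

Cast on 126 stitches; work 79 rows.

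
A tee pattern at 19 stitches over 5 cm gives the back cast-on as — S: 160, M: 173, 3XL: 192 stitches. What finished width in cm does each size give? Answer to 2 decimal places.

19/5 = 3.8 sts per cm.
S: 160 / 3.8 = 42.105 → 42.11 cm.
M: 173 / 3.8 = 45.526 → 45.53 cm.
3XL: 192 / 3.8 = 50.526 → 50.53 cm.

S 42.11 cm; M 45.53 cm; 3XL 50.53 cm.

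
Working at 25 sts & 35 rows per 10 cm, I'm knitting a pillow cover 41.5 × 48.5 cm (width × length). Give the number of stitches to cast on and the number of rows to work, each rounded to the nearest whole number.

Cast on 104 stitches and work 170 rows.

Stitch gauge = 25/10 = 2.5 sts/cm; 41.5 × 2.5 = 103.75 → 104 sts.
Row gauge = 35/10 = 3.5 rows/cm; 48.5 × 3.5 = 169.75 → 170 rows.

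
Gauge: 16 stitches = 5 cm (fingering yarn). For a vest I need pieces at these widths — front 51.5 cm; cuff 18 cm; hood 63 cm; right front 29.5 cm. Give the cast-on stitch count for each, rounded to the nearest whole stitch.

front 165; cuff 58; hood 202; right front 94.

Rate = 16/5 = 3.2 sts per cm.
front: 51.5 × 3.2 = 164.80 → 165.
cuff: 18 × 3.2 = 57.60 → 58.
hood: 63 × 3.2 = 201.60 → 202.
right front: 29.5 × 3.2 = 94.40 → 94.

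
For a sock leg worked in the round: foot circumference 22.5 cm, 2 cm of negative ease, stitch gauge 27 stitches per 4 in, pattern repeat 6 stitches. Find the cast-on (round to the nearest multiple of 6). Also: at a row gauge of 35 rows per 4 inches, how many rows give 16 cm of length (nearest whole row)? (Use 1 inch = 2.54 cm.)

Cast on 54 stitches; work 55 rows.

Finished = 22.5 − 2 = 20.5 cm.
20.5 cm × 1/2.54 = 8.07 inches.
27/4 = 6.75 sts per in; 8.07 × 6.75 = 54.48 sts.
Nearest multiple of 6 → 54.
16 cm = 6.30 inches; × 8.75 = 55.12 → 55 rows.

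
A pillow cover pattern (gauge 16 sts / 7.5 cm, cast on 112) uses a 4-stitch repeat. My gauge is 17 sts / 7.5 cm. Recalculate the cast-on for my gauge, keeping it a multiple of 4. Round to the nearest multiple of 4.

112 × 17 / 16 = 119.00.
Nearest multiple of 4: 120.

CO 120 sts.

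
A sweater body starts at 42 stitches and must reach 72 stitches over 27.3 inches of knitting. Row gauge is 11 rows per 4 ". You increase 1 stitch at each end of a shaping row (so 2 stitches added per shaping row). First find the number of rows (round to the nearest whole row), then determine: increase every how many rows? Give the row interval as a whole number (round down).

Increase every 5th row.

Rows = 27.3 × 2.75 = 75.1 → 75 rows.
Stitches to add: 30 → 15 shaping rows (at 2 st each).
75 / 15 = 5.00 → every 5 rows.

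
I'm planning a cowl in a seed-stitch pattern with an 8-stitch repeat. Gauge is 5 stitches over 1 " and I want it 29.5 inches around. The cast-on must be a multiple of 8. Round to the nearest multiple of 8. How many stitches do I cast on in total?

5 / 1 = 5 sts per inch.
29.5 × 5 = 147.50 sts.
Nearest multiple of 8: 144.

Cast on 144 stitches.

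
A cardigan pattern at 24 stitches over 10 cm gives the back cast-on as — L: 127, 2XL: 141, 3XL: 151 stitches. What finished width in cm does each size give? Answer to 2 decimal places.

L 52.92 cm; 2XL 58.75 cm; 3XL 62.92 cm.

24/10 = 2.4 sts per cm.
L: 127 / 2.4 = 52.917 → 52.92 cm.
2XL: 141 / 2.4 = 58.750 → 58.75 cm.
3XL: 151 / 2.4 = 62.917 → 62.92 cm.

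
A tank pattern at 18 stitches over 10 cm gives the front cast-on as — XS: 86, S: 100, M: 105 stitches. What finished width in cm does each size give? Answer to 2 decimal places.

18/10 = 1.8 sts per cm.
XS: 86 / 1.8 = 47.778 → 47.78 cm.
S: 100 / 1.8 = 55.556 → 55.56 cm.
M: 105 / 1.8 = 58.333 → 58.33 cm.

XS 47.78 cm; S 55.56 cm; M 58.33 cm.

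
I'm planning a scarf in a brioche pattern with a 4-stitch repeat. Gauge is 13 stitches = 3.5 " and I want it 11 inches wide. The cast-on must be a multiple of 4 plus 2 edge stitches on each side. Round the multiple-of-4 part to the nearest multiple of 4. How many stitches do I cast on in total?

Cast on 40 stitches.

13 / 3.5 = 3.714 sts per inch.
11 × 3.714 = 40.86 sts.
Less 4 edge sts → 36.86 for the repeat.
Nearest multiple of 4: 36.
Add back 4 edge sts → 40.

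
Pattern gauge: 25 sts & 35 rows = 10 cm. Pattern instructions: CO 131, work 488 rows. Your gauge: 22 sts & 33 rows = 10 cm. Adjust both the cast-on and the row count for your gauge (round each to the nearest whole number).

Stitches: 131 × 22/25 = 115.28 → 115.
Rows: 488 × 33/35 = 460.11 → 460.

Cast on 115 stitches; work 460 rows.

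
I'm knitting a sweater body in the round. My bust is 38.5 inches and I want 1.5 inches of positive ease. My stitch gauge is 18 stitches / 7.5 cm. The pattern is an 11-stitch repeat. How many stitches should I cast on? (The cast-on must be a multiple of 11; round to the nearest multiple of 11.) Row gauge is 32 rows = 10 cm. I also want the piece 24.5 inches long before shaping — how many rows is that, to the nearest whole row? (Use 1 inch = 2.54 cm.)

Finished = 38.5 + 1.5 = 40 inches.
40 inches × 2.54 = 101.60 cm.
18/7.5 = 2.4 sts per cm; 101.60 × 2.4 = 243.84 sts.
Nearest multiple of 11 → 242.
24.5 inches = 62.23 cm; × 3.2 = 199.14 → 199 rows.

Cast on 242 stitches; work 199 rows.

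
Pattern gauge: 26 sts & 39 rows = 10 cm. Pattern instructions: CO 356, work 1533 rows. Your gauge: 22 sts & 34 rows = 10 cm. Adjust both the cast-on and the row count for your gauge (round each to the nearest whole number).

Stitches: 356 × 22/26 = 301.23 → 301.
Rows: 1533 × 34/39 = 1336.46 → 1336.

Cast on 301 stitches; work 1336 rows.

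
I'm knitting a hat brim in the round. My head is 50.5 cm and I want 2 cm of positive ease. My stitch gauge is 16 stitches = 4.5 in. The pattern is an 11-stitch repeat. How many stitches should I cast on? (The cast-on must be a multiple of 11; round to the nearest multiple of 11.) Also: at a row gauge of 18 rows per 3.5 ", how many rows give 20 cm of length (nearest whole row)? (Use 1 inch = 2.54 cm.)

Cast on 77 stitches; work 40 rows.

Finished = 50.5 + 2 = 52.5 cm.
52.5 cm × 1/2.54 = 20.67 inches.
16/4.5 = 3.556 sts per in; 20.67 × 3.556 = 73.49 sts.
Nearest multiple of 11 → 77.
20 cm = 7.87 inches; × 5.143 = 40.49 → 40 rows.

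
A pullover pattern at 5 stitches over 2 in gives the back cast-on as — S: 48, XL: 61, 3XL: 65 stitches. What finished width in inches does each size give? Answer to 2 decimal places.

S 19.20 inches; XL 24.40 inches; 3XL 26.00 inches.

5/2 = 2.5 sts per in.
S: 48 / 2.5 = 19.200 → 19.20 in.
XL: 61 / 2.5 = 24.400 → 24.40 in.
3XL: 65 / 2.5 = 26.000 → 26.00 in.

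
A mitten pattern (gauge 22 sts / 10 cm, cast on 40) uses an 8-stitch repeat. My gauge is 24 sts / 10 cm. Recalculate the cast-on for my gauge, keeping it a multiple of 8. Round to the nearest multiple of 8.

40 × 24 / 22 = 43.64.
Nearest multiple of 8: 40.

40 stitches.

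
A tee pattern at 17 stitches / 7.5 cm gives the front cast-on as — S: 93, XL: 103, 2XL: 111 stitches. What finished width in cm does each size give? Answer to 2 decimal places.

17/7.5 = 2.267 sts per cm.
S: 93 / 2.267 = 41.029 → 41.03 cm.
XL: 103 / 2.267 = 45.441 → 45.44 cm.
2XL: 111 / 2.267 = 48.971 → 48.97 cm.

S 41.03 cm; XL 45.44 cm; 2XL 48.97 cm.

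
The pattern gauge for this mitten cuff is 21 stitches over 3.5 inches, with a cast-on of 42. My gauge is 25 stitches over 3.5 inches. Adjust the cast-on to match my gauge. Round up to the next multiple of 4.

Scale factor = 25 / 21 = 1.190.
42 × 25 / 21 = 50.00 sts.
→ 52 sts.

Cast on 52 stitches.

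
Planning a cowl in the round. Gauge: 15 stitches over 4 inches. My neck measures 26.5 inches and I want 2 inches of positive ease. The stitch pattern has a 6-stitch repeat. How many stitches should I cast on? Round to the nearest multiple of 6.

Finished = 26.5 + 2 = 28.5 inches.
15 / 4 = 3.75 sts/in.
28.5 × 3.75 = 106.88 sts.
Nearest multiple of 6: 108.

CO 108 sts.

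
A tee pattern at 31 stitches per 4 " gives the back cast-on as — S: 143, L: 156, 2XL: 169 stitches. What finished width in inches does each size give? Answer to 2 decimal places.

S 18.45 inches; L 20.13 inches; 2XL 21.81 inches.

31/4 = 7.75 sts per in.
S: 143 / 7.75 = 18.452 → 18.45 in.
L: 156 / 7.75 = 20.129 → 20.13 in.
2XL: 169 / 7.75 = 21.806 → 21.81 in.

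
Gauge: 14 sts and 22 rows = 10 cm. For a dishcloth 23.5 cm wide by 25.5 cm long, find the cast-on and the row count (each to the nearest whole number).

Cast on 33 stitches and work 56 rows.

Stitch gauge = 14/10 = 1.4 sts/cm; 23.5 × 1.4 = 32.90 → 33 sts.
Row gauge = 22/10 = 2.2 rows/cm; 25.5 × 2.2 = 56.10 → 56 rows.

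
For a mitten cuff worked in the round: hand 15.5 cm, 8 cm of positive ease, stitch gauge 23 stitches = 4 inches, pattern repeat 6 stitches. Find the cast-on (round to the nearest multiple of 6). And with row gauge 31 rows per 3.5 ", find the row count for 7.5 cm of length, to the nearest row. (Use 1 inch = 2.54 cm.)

Finished = 15.5 + 8 = 23.5 cm.
23.5 cm × 1/2.54 = 9.25 inches.
23/4 = 5.75 sts per in; 9.25 × 5.75 = 53.20 sts.
Nearest multiple of 6 → 54.
7.5 cm = 2.95 inches; × 8.857 = 26.15 → 26 rows.

Cast on 54 stitches; work 26 rows.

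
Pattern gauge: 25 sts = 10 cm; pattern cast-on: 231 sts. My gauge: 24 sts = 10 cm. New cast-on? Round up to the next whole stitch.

Scale factor = 24 / 25 = 0.960.
231 × 24 / 25 = 221.76 sts.
→ 222 sts.

Cast on 222 stitches.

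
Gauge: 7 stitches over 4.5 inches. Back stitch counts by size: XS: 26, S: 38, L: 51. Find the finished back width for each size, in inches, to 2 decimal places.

XS 16.71 inches; S 24.43 inches; L 32.79 inches.

7/4.5 = 1.556 sts per in.
XS: 26 / 1.556 = 16.714 → 16.71 in.
S: 38 / 1.556 = 24.429 → 24.43 in.
L: 51 / 1.556 = 32.786 → 32.79 in.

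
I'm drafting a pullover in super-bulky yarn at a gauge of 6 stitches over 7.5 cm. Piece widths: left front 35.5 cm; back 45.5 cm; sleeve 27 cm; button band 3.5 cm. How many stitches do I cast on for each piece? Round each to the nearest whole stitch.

Rate = 6/7.5 = 0.8 sts per cm.
left front: 35.5 × 0.8 = 28.40 → 28.
back: 45.5 × 0.8 = 36.40 → 36.
sleeve: 27 × 0.8 = 21.60 → 22.
button band: 3.5 × 0.8 = 2.80 → 3.

left front 28; back 36; sleeve 22; button band 3.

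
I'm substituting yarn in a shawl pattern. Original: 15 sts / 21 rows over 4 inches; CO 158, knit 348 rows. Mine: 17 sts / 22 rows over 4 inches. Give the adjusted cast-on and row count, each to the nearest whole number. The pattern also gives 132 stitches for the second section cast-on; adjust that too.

Stitches: 158 × 17/15 = 179.07 → 179.
Rows: 348 × 22/21 = 364.57 → 365.
second section cast-on: 132 × 17/15 = 149.60 → 150.

Cast on 179 stitches; work 365 rows; second section cast-on 150 stitches.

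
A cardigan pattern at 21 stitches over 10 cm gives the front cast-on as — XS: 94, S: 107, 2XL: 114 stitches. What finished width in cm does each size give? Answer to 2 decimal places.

XS 44.76 cm; S 50.95 cm; 2XL 54.29 cm.

21/10 = 2.1 sts per cm.
XS: 94 / 2.1 = 44.762 → 44.76 cm.
S: 107 / 2.1 = 50.952 → 50.95 cm.
2XL: 114 / 2.1 = 54.286 → 54.29 cm.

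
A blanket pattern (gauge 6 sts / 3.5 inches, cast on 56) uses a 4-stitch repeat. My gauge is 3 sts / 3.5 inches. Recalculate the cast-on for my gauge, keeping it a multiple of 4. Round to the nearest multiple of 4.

CO 28 sts.

56 × 3 / 6 = 28.00.
Nearest multiple of 4: 28.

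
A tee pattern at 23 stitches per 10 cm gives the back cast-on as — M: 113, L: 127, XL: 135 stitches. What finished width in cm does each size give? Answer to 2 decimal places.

23/10 = 2.3 sts per cm.
M: 113 / 2.3 = 49.130 → 49.13 cm.
L: 127 / 2.3 = 55.217 → 55.22 cm.
XL: 135 / 2.3 = 58.696 → 58.70 cm.

M 49.13 cm; L 55.22 cm; XL 58.70 cm.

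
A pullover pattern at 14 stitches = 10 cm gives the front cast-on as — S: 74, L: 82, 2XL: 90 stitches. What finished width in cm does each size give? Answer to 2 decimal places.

S 52.86 cm; L 58.57 cm; 2XL 64.29 cm.

14/10 = 1.4 sts per cm.
S: 74 / 1.4 = 52.857 → 52.86 cm.
L: 82 / 1.4 = 58.571 → 58.57 cm.
2XL: 90 / 1.4 = 64.286 → 64.29 cm.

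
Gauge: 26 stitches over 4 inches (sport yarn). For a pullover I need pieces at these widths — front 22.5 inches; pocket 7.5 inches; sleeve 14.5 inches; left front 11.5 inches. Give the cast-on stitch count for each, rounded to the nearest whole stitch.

Rate = 26/4 = 6.5 sts per in.
front: 22.5 × 6.5 = 146.25 → 146.
pocket: 7.5 × 6.5 = 48.75 → 49.
sleeve: 14.5 × 6.5 = 94.25 → 94.
left front: 11.5 × 6.5 = 74.75 → 75.

front 146; pocket 49; sleeve 94; left front 75.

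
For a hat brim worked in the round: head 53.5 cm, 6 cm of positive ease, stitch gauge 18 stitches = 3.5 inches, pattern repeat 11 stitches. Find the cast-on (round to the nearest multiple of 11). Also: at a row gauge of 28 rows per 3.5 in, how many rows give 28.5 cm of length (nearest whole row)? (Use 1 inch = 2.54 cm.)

Finished = 53.5 + 6 = 59.5 cm.
59.5 cm × 1/2.54 = 23.43 inches.
18/3.5 = 5.143 sts per in; 23.43 × 5.143 = 120.47 sts.
Nearest multiple of 11 → 121.
28.5 cm = 11.22 inches; × 8 = 89.76 → 90 rows.

Cast on 121 stitches; work 90 rows.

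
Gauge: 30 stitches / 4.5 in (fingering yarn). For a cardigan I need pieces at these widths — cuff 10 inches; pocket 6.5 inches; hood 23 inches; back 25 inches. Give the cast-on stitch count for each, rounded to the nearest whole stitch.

cuff 67; pocket 43; hood 153; back 167.

Rate = 30/4.5 = 6.667 sts per in.
cuff: 10 × 6.667 = 66.67 → 67.
pocket: 6.5 × 6.667 = 43.33 → 43.
hood: 23 × 6.667 = 153.33 → 153.
back: 25 × 6.667 = 166.67 → 167.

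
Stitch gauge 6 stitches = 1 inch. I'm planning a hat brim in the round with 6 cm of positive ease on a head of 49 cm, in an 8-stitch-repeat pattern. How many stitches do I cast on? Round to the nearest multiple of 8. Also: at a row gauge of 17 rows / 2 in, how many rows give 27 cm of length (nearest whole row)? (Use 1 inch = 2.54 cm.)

Finished = 49 + 6 = 55 cm.
55 cm × 1/2.54 = 21.65 inches.
6/1 = 6 sts per in; 21.65 × 6 = 129.92 sts.
Nearest multiple of 8 → 128.
27 cm = 10.63 inches; × 8.5 = 90.35 → 90 rows.

Cast on 128 stitches; work 90 rows.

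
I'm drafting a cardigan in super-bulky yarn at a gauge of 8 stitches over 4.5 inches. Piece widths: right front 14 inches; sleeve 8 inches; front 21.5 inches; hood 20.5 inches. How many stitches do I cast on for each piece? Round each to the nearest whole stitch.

Rate = 8/4.5 = 1.778 sts per in.
right front: 14 × 1.778 = 24.89 → 25.
sleeve: 8 × 1.778 = 14.22 → 14.
front: 21.5 × 1.778 = 38.22 → 38.
hood: 20.5 × 1.778 = 36.44 → 36.

right front 25; sleeve 14; front 38; hood 36.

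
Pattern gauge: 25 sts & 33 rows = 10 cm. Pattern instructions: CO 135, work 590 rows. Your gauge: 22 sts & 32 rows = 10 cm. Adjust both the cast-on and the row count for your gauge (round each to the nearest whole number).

Stitches: 135 × 22/25 = 118.80 → 119.
Rows: 590 × 32/33 = 572.12 → 572.

Cast on 119 stitches; work 572 rows.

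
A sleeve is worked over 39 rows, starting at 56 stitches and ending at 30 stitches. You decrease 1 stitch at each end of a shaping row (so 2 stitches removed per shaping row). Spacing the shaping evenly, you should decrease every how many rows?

Decrease every 3rd row.

Stitches to remove: |30 − 56| = 26.
Shaping rows needed: 26 / 2 = 13.
39 rows / 13 = every 3 rows.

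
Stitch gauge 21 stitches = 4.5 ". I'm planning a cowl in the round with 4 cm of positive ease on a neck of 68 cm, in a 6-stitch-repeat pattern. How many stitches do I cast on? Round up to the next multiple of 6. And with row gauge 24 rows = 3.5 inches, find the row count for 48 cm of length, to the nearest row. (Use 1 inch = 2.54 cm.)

Cast on 138 stitches; work 130 rows.

Finished = 68 + 4 = 72 cm.
72 cm × 1/2.54 = 28.35 inches.
21/4.5 = 4.667 sts per in; 28.35 × 4.667 = 132.28 sts.
Next multiple of 6 → 138.
48 cm = 18.90 inches; × 6.857 = 129.58 → 130 rows.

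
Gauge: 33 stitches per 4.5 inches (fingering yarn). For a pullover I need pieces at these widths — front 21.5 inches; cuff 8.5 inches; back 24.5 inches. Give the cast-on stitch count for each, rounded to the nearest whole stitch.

Rate = 33/4.5 = 7.333 sts per in.
front: 21.5 × 7.333 = 157.67 → 158.
cuff: 8.5 × 7.333 = 62.33 → 62.
back: 24.5 × 7.333 = 179.67 → 180.

front 158; cuff 62; back 180.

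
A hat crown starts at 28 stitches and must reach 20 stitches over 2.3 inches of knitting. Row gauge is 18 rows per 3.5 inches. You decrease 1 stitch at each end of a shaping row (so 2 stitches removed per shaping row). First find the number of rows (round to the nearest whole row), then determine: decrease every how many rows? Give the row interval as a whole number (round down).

Decrease every 3rd row.

Rows = 2.3 × 5.143 = 11.8 → 12 rows.
Stitches to remove: 8 → 4 shaping rows (at 2 st each).
12 / 4 = 3.00 → every 3 rows.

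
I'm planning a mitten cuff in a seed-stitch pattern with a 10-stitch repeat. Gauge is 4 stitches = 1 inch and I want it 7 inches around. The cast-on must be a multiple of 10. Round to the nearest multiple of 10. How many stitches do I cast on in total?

4 / 1 = 4 sts per inch.
7 × 4 = 28.00 sts.
Nearest multiple of 10: 30.

Cast on 30 stitches.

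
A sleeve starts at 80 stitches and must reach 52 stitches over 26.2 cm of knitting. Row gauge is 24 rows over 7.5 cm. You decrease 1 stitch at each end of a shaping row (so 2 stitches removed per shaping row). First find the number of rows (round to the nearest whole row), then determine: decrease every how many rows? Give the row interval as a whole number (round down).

Rows = 26.2 × 3.2 = 83.8 → 84 rows.
Stitches to remove: 28 → 14 shaping rows (at 2 st each).
84 / 14 = 6.00 → every 6 rows.

Decrease every 6th row.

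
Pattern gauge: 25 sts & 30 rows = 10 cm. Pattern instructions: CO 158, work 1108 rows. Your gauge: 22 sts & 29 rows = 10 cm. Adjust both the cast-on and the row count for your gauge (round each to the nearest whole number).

Stitches: 158 × 22/25 = 139.04 → 139.
Rows: 1108 × 29/30 = 1071.07 → 1071.

Cast on 139 stitches; work 1071 rows.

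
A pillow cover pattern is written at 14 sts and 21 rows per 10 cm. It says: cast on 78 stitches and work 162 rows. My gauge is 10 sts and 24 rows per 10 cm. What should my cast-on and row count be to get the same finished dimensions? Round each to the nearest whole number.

Stitches: 78 × 10/14 = 55.71 → 56.
Rows: 162 × 24/21 = 185.14 → 185.

Cast on 56 stitches; work 185 rows.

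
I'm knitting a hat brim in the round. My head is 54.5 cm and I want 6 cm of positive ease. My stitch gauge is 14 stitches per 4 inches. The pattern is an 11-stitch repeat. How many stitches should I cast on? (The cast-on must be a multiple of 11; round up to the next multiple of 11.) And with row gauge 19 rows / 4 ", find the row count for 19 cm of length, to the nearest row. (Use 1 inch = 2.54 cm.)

Finished = 54.5 + 6 = 60.5 cm.
60.5 cm × 1/2.54 = 23.82 inches.
14/4 = 3.5 sts per in; 23.82 × 3.5 = 83.37 sts.
Next multiple of 11 → 88.
19 cm = 7.48 inches; × 4.75 = 35.53 → 36 rows.

Cast on 88 stitches; work 36 rows.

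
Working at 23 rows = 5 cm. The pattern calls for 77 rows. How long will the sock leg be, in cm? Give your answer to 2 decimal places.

16.74 cm.

23 rows / 5 cm = 4.6 rows per cm.
77 / 4.6 = 16.739 cm.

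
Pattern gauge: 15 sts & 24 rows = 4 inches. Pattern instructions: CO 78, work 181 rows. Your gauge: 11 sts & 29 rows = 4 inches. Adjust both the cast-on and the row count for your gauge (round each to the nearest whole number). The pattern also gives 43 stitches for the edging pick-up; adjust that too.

Stitches: 78 × 11/15 = 57.20 → 57.
Rows: 181 × 29/24 = 218.71 → 219.
edging pick-up: 43 × 11/15 = 31.53 → 32.

Cast on 57 stitches; work 219 rows; edging pick-up 32 stitches.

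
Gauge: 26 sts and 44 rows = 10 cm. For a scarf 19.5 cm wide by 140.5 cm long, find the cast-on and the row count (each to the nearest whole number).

Cast on 51 stitches and work 618 rows.

Stitch gauge = 26/10 = 2.6 sts/cm; 19.5 × 2.6 = 50.70 → 51 sts.
Row gauge = 44/10 = 4.4 rows/cm; 140.5 × 4.4 = 618.20 → 618 rows.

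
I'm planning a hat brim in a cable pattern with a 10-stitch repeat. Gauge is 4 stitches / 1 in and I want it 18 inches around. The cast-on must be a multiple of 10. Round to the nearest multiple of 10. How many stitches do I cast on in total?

70 stitches.

4 / 1 = 4 sts per inch.
18 × 4 = 72.00 sts.
Nearest multiple of 10: 70.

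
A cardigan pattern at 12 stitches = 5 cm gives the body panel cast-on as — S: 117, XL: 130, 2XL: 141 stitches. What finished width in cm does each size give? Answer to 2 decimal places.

S 48.75 cm; XL 54.17 cm; 2XL 58.75 cm.

12/5 = 2.4 sts per cm.
S: 117 / 2.4 = 48.750 → 48.75 cm.
XL: 130 / 2.4 = 54.167 → 54.17 cm.
2XL: 141 / 2.4 = 58.750 → 58.75 cm.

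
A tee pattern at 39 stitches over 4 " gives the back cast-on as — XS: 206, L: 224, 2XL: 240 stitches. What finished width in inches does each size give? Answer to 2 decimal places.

39/4 = 9.75 sts per in.
XS: 206 / 9.75 = 21.128 → 21.13 in.
L: 224 / 9.75 = 22.974 → 22.97 in.
2XL: 240 / 9.75 = 24.615 → 24.62 in.

XS 21.13 inches; L 22.97 inches; 2XL 24.62 inches.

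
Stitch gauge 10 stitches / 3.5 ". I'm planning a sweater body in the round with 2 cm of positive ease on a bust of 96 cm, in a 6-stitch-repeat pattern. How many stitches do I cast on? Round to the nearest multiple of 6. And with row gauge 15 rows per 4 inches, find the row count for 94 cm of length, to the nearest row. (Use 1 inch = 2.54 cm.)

Finished = 96 + 2 = 98 cm.
98 cm × 1/2.54 = 38.58 inches.
10/3.5 = 2.857 sts per in; 38.58 × 2.857 = 110.24 sts.
Nearest multiple of 6 → 108.
94 cm = 37.01 inches; × 3.75 = 138.78 → 139 rows.

Cast on 108 stitches; work 139 rows.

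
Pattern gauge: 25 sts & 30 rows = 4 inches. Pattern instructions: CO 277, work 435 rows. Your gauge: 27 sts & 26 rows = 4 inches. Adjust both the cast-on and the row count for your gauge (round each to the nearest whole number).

Stitches: 277 × 27/25 = 299.16 → 299.
Rows: 435 × 26/30 = 377.00 → 377.

Cast on 299 stitches; work 377 rows.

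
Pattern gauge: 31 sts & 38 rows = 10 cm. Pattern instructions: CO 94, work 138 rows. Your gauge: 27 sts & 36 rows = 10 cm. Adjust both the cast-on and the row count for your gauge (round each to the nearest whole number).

Cast on 82 stitches; work 131 rows.

Stitches: 94 × 27/31 = 81.87 → 82.
Rows: 138 × 36/38 = 130.74 → 131.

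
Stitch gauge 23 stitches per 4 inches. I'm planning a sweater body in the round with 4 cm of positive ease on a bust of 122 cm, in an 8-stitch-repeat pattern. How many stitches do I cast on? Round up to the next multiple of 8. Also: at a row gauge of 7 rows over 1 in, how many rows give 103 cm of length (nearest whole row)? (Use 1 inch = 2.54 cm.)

Cast on 288 stitches; work 284 rows.

Finished = 122 + 4 = 126 cm.
126 cm × 1/2.54 = 49.61 inches.
23/4 = 5.75 sts per in; 49.61 × 5.75 = 285.24 sts.
Next multiple of 8 → 288.
103 cm = 40.55 inches; × 7 = 283.86 → 284 rows.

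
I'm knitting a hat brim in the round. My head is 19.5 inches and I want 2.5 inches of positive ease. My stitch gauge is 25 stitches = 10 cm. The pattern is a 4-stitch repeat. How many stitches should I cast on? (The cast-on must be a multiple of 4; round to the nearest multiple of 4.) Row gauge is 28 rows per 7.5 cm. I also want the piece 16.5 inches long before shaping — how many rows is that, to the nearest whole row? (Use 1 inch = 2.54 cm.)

Finished = 19.5 + 2.5 = 22 inches.
22 inches × 2.54 = 55.88 cm.
25/10 = 2.5 sts per cm; 55.88 × 2.5 = 139.70 sts.
Nearest multiple of 4 → 140.
16.5 inches = 41.91 cm; × 3.733 = 156.46 → 156 rows.

Cast on 140 stitches; work 156 rows.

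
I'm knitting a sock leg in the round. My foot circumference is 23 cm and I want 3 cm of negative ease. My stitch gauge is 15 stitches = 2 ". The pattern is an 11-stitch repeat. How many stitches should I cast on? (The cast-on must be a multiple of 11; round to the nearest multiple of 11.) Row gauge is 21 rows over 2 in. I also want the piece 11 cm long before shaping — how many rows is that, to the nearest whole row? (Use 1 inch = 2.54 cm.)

Cast on 55 stitches; work 45 rows.

Finished = 23 − 3 = 20 cm.
20 cm × 1/2.54 = 7.87 inches.
15/2 = 7.5 sts per in; 7.87 × 7.5 = 59.06 sts.
Nearest multiple of 11 → 55.
11 cm = 4.33 inches; × 10.5 = 45.47 → 45 rows.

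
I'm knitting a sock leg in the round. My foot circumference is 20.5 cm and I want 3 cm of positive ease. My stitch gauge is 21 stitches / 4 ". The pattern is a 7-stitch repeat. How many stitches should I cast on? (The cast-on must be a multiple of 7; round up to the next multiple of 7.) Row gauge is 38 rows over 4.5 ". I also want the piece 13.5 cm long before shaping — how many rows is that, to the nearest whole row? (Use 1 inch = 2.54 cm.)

Finished = 20.5 + 3 = 23.5 cm.
23.5 cm × 1/2.54 = 9.25 inches.
21/4 = 5.25 sts per in; 9.25 × 5.25 = 48.57 sts.
Next multiple of 7 → 49.
13.5 cm = 5.31 inches; × 8.444 = 44.88 → 45 rows.

Cast on 49 stitches; work 45 rows.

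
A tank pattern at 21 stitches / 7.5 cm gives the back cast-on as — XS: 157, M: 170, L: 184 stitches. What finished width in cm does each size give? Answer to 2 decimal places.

21/7.5 = 2.8 sts per cm.
XS: 157 / 2.8 = 56.071 → 56.07 cm.
M: 170 / 2.8 = 60.714 → 60.71 cm.
L: 184 / 2.8 = 65.714 → 65.71 cm.

XS 56.07 cm; M 60.71 cm; L 65.71 cm.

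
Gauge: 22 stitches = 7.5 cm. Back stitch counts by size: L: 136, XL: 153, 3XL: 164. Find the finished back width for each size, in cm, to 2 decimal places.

L 46.36 cm; XL 52.16 cm; 3XL 55.91 cm.

22/7.5 = 2.933 sts per cm.
L: 136 / 2.933 = 46.364 → 46.36 cm.
XL: 153 / 2.933 = 52.159 → 52.16 cm.
3XL: 164 / 2.933 = 55.909 → 55.91 cm.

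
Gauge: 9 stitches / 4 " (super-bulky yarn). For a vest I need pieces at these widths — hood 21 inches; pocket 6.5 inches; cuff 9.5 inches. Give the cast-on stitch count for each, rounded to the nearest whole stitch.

hood 47; pocket 15; cuff 21.

Rate = 9/4 = 2.25 sts per in.
hood: 21 × 2.25 = 47.25 → 47.
pocket: 6.5 × 2.25 = 14.62 → 15.
cuff: 9.5 × 2.25 = 21.38 → 21.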